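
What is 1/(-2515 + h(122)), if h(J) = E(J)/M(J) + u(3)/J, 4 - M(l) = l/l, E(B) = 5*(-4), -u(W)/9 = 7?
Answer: -366/923119 ≈ -0.00039648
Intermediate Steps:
u(W) = -63 (u(W) = -9*7 = -63)
E(B) = -20
M(l) = 3 (M(l) = 4 - l/l = 4 - 1*1 = 4 - 1 = 3)
h(J) = -20/3 - 63/J
1/(-2515 + h(122)) = 1/(-2515 + (-20/3 - 63/122)) = 1/(-2515 - 2629/366) = 1/(-923119/366) = -366/923119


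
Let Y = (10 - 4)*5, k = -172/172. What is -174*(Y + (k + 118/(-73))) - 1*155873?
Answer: -11726555/73 ≈ -1.6064e+5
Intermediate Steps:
k = -1 (k = -172*1/172 = -1)
Y = 30 (Y = 6*5 = 30)
-174*(Y + (k + 118/(-73))) - 1*155873 = -174*(30 + (-1 + 118/(-73))) - 1*155873 = -174*(30 + (-1 + 118*(-1/73))) - 155873 = -174*(30 + (-1 - 118/73)) - 155873 = -174*(30 - 191/73) - 155873 = -174*1999/73 - 155873 = -347826/73 - 155873 = -11726555/73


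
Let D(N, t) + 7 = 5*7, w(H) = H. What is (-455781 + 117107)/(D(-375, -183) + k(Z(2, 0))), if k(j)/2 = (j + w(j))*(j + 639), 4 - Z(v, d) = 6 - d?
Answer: 24191/362 ≈ 66.826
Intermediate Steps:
Z(v, d) = -2 + d (Z(v, d) = 4 - (6 - d) = 4 + (-6 + d) = -2 + d)
D(N, t) = 28 (D(N, t) = -7 + 5*7 = -7 + 35 = 28)
k(j) = 4*j*(639 + j) (k(j) = 2*((j + j)*(j + 639)) = 2*((2*j)*(639 + j)) = 2*(2*j*(639 + j)) = 4*j*(639 + j))
(-455781 + 117107)/(D(-375, -183) + k(Z(2, 0))) = (-455781 + 117107)/(28 + 4*(-2 + 0)*(639 + (-2 + 0))) = -338674/(28 + 4*(-2)*(639 - 2)) = -338674/(28 + 4*(-2)*637) = -338674/(28 - 5096) = -338674/(-5068) = -338674*(-1/5068) = 24191/362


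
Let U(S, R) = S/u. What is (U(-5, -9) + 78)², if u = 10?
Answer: 24025/4 ≈ 6006.3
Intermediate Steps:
U(S, R) = S/10
(U(-5, -9) + 78)² = ((⅒)*(-5) + 78)² = (-½ + 78)² = (155/2)² = 24025/4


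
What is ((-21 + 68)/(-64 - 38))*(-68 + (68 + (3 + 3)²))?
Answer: -282/17 ≈ -16.588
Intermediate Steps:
((-21 + 68)/(-64 - 38))*(-68 + (68 + (3 + 3)²)) = (47/(-102))*(-68 + (68 + 6²)) = (47*(-1/102))*(-68 + (68 + 36)) = -47*(-68 + 104)/102 = -47/102*36 = -282/17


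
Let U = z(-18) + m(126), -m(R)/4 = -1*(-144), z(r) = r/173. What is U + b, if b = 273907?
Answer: 47286245/173 ≈ 2.7333e+5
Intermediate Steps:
z(r) = r/173 (z(r) = r*(1/173) = r/173)
m(R) = -576 (m(R) = -(-4)*(-144) = -4*144 = -576)
U = -99666/173 (U = (1/173)*(-18) - 576 = -18/173 - 576 = -99666/173 ≈ -576.10)
U + b = -99666/173 + 273907 = 47286245/173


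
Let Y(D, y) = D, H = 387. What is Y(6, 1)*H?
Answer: 2322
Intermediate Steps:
Y(6, 1)*H = 6*387 = 2322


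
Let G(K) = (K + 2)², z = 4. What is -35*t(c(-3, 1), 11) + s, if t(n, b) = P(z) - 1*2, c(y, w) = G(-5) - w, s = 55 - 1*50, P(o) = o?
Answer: -65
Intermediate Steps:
G(K) = (2 + K)²
s = 5 (s = 55 - 50 = 5)
c(y, w) = 9 - w (c(y, w) = (2 - 5)² - w = (-3)² - w = 9 - w)
t(n, b) = 2 (t(n, b) = 4 - 1*2 = 4 - 2 = 2)
-35*t(c(-3, 1), 11) + s = -35*2 + 5 = -70 + 5 = -65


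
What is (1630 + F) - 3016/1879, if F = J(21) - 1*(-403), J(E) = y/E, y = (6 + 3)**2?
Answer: 26769670/13153 ≈ 2035.3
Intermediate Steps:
y = 81 (y = 9**2 = 81)
J(E) = 81/E
F = 2848/7 (F = 81/21 - 1*(-403) = 81*(1/21) + 403 = 27/7 + 403 = 2848/7 ≈ 406.86)
(1630 + F) - 3016/1879 = (1630 + 2848/7) - 3016/1879 = 14258/7 - 3016*1/1879 = 14258/7 - 3016/1879 = 26769670/13153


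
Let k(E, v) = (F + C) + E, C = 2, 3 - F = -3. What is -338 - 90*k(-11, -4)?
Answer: -68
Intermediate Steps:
F = 6 (F = 3 - 1*(-3) = 3 + 3 = 6)
k(E, v) = 8 + E (k(E, v) = (6 + 2) + E = 8 + E)
-338 - 90*k(-11, -4) = -338 - 90*(8 - 11) = -338 - 90*(-3) = -338 + 270 = -68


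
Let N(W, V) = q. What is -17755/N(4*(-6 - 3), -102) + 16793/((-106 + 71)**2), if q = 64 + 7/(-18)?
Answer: -10636279/40075 ≈ -265.41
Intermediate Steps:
q = 1145/18 (q = 64 + 7*(-1/18) = 64 - 7/18 = 1145/18 ≈ 63.611)
N(W, V) = 1145/18
-17755/N(4*(-6 - 3), -102) + 16793/((-106 + 71)**2) = -17755/1145/18 + 16793/((-106 + 71)**2) = -17755*18/1145 + 16793/((-35)**2) = -63918/229 + 16793/1225 = -63918/229 + 16793*(1/1225) = -63918/229 + 2399/175 = -10636279/40075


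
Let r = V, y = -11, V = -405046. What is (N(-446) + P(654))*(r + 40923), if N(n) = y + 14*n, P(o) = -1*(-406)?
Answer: 2129755427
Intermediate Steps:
P(o) = 406
N(n) = -11 + 14*n
r = -405046
(N(-446) + P(654))*(r + 40923) = ((-11 + 14*(-446)) + 406)*(-405046 + 40923) = ((-11 - 6244) + 406)*(-364123) = (-6255 + 406)*(-364123) = -5849*(-364123) = 2129755427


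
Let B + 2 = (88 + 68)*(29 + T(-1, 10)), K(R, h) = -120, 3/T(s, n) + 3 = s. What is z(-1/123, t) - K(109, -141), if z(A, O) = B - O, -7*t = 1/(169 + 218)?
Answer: 12258226/2709 ≈ 4525.0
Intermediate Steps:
T(s, n) = 3/(-3 + s)
t = -1/2709 (t = -1/(7*(169 + 218)) = -1/7/387 = -1/7*1/387 = -1/2709 ≈ -0.00036914)
B = 4405 (B = -2 + (88 + 68)*(29 + 3/(-3 - 1)) = -2 + 156*(29 + 3/(-4)) = -2 + 156*(29 + 3*(-1/4)) = -2 + 156*(29 - 3/4) = -2 + 156*(113/4) = -2 + 4407 = 4405)
z(A, O) = 4405 - O
z(-1/123, t) - K(109, -141) = (4405 - 1*(-1/2709)) - 1*(-120) = (4405 + 1/2709) + 120 = 11933146/2709 + 120 = 12258226/2709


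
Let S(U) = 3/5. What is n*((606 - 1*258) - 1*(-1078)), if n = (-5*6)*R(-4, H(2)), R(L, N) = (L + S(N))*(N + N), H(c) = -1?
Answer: -290904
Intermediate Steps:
S(U) = 3/5 (S(U) = 3*(1/5) = 3/5)
R(L, N) = 2*N*(3/5 + L) (R(L, N) = (L + 3/5)*(N + N) = (3/5 + L)*(2*N) = 2*N*(3/5 + L))
n = -204 (n = (-5*6)*((2/5)*(-1)*(3 + 5*(-4))) = -12*(-1)*(3 - 20) = -12*(-1)*(-17) = -30*34/5 = -204)
n*((606 - 1*258) - 1*(-1078)) = -204*((606 - 1*258) - 1*(-1078)) = -204*((606 - 258) + 1078) = -204*(348 + 1078) = -204*1426 = -290904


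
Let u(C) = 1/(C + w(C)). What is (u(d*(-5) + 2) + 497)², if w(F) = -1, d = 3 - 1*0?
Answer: 48399849/196 ≈ 2.4694e+5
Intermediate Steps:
d = 3 (d = 3 + 0 = 3)
u(C) = 1/(-1 + C) (u(C) = 1/(C - 1) = 1/(-1 + C))
(u(d*(-5) + 2) + 497)² = (1/(-1 + (3*(-5) + 2)) + 497)² = (1/(-1 + (-15 + 2)) + 497)² = (1/(-1 - 13) + 497)² = (1/(-14) + 497)² = (-1/14 + 497)² = (6957/14)² = 48399849/196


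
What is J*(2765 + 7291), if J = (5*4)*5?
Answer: 1005600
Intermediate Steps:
J = 100 (J = 20*5 = 100)
J*(2765 + 7291) = 100*(2765 + 7291) = 100*10056 = 1005600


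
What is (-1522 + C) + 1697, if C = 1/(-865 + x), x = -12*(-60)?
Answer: 25374/145 ≈ 174.99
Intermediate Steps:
x = 720
C = -1/145 (C = 1/(-865 + 720) = 1/(-145) = -1/145 ≈ -0.0068966)
(-1522 + C) + 1697 = (-1522 - 1/145) + 1697 = -220691/145 + 1697 = 25374/145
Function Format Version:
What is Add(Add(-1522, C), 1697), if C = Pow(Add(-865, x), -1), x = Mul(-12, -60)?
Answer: Rational(25374, 145) ≈ 174.99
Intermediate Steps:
x = 720
C = Rational(-1, 145) (C = Pow(Add(-865, 720), -1) = Pow(-145, -1) = Rational(-1, 145) ≈ -0.0068966)
Add(Add(-1522, C), 1697) = Add(Add(-1522, Rational(-1, 145)), 1697) = Add(Rational(-220691, 145), 1697) = Rational(25374, 145)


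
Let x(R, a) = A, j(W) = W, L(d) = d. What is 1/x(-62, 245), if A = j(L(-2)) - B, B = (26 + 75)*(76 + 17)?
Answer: -1/9395 ≈ -0.00010644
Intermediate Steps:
B = 9393 (B = 101*93 = 9393)
A = -9395 (A = -2 - 1*9393 = -2 - 9393 = -9395)
x(R, a) = -9395
1/x(-62, 245) = 1/(-9395) = -1/9395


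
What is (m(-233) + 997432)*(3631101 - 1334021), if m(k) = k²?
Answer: 2415887274680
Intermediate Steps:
(m(-233) + 997432)*(3631101 - 1334021) = ((-233)² + 997432)*(3631101 - 1334021) = (54289 + 997432)*2297080 = 1051721*2297080 = 2415887274680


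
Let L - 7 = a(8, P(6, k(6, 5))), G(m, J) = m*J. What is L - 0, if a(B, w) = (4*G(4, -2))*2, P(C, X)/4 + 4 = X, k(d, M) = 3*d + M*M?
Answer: -57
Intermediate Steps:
G(m, J) = J*m
k(d, M) = M**2 + 3*d (k(d, M) = 3*d + M**2 = M**2 + 3*d)
P(C, X) = -16 + 4*X
a(B, w) = -64 (a(B, w) = (4*(-2*4))*2 = (4*(-8))*2 = -32*2 = -64)
L = -57 (L = 7 - 64 = -57)
L - 0 = -57 - 0 = -57 - 49*0 = -57 + 0 = -57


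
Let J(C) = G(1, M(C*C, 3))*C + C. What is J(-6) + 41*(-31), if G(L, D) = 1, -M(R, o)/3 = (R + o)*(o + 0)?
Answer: -1283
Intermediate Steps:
M(R, o) = -3*o*(R + o) (M(R, o) = -3*(R + o)*(o + 0) = -3*(R + o)*o = -3*o*(R + o))
J(C) = 2*C (J(C) = 1*C + C = C + C = 2*C)
J(-6) + 41*(-31) = 2*(-6) + 41*(-31) = -12 - 1271 = -1283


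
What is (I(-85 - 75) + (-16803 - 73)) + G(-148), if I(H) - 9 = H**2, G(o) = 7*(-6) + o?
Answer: 8543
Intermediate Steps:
G(o) = -42 + o
I(H) = 9 + H**2
(I(-85 - 75) + (-16803 - 73)) + G(-148) = ((9 + (-85 - 75)**2) + (-16803 - 73)) + (-42 - 148) = ((9 + (-160)**2) - 16876) - 190 = ((9 + 25600) - 16876) - 190 = (25609 - 16876) - 190 = 8733 - 190 = 8543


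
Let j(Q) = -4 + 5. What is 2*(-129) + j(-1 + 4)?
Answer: -257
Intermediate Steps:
j(Q) = 1
2*(-129) + j(-1 + 4) = 2*(-129) + 1 = -258 + 1 = -257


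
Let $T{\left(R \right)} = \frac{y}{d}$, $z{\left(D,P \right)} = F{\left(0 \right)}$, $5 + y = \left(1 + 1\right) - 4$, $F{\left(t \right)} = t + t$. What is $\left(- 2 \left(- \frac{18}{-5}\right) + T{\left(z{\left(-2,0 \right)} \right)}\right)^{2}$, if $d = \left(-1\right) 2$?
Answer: $\frac{1369}{100} \approx 13.69$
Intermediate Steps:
$d = -2$
$F{\left(t \right)} = 2 t$
$y = -7$ ($y = -5 + \left(\left(1 + 1\right) - 4\right) = -5 + \left(2 - 4\right) = -5 - 2 = -7$)
$z{\left(D,P \right)} = 0$ ($z{\left(D,P \right)} = 2 \cdot 0 = 0$)
$T{\left(R \right)} = \frac{7}{2}$ ($T{\left(R \right)} = - \frac{7}{-2} = \left(-7\right) \left(- \frac{1}{2}\right) = \frac{7}{2}$)
$\left(- 2 \left(- \frac{18}{-5}\right) + T{\left(z{\left(-2,0 \right)} \right)}\right)^{2} = \left(- 2 \left(- \frac{18}{-5}\right) + \frac{7}{2}\right)^{2} = \left(- 2 \left(\left(-18\right) \left(- \frac{1}{5}\right)\right) + \frac{7}{2}\right)^{2} = \left(\left(-2\right) \frac{18}{5} + \frac{7}{2}\right)^{2} = \left(- \frac{36}{5} + \frac{7}{2}\right)^{2} = \left(- \frac{37}{10}\right)^{2} = \frac{1369}{100}$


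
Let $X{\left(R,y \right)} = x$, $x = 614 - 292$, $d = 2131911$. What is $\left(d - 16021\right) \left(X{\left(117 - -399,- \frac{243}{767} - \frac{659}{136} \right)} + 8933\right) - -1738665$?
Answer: $19584300615$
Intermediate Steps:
$x = 322$ ($x = 614 - 292 = 322$)
$X{\left(R,y \right)} = 322$
$\left(d - 16021\right) \left(X{\left(117 - -399,- \frac{243}{767} - \frac{659}{136} \right)} + 8933\right) - -1738665 = \left(2131911 - 16021\right) \left(322 + 8933\right) - -1738665 = 2115890 \cdot 9255 + 1738665 = 19582561950 + 1738665 = 19584300615$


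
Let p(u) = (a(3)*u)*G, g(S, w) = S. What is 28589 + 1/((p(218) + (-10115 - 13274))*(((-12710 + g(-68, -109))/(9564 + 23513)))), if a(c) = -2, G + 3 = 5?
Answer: 8862791814239/310007058 ≈ 28589.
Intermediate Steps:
G = 2 (G = -3 + 5 = 2)
p(u) = -4*u (p(u) = -2*u*2 = -4*u)
28589 + 1/((p(218) + (-10115 - 13274))*(((-12710 + g(-68, -109))/(9564 + 23513)))) = 28589 + 1/((-4*218 + (-10115 - 13274))*(((-12710 - 68)/(9564 + 23513)))) = 28589 + 1/((-872 - 23389)*((-12778/33077))) = 28589 + 1/((-24261)*((-12778*1/33077))) = 28589 - 1/(24261*(-12778/33077)) = 28589 - 1/24261*(-33077/12778) = 28589 + 33077/310007058 = 8862791814239/310007058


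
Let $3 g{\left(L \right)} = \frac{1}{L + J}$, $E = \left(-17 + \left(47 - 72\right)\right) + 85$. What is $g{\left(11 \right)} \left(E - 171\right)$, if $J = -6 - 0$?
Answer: $- \frac{128}{15} \approx -8.5333$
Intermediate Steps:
$E = 43$ ($E = \left(-17 + \left(47 - 72\right)\right) + 85 = \left(-17 - 25\right) + 85 = -42 + 85 = 43$)
$J = -6$ ($J = -6 + 0 = -6$)
$g{\left(L \right)} = \frac{1}{3 \left(-6 + L\right)}$ ($g{\left(L \right)} = \frac{1}{3 \left(L - 6\right)} = \frac{1}{3 \left(-6 + L\right)}$)
$g{\left(11 \right)} \left(E - 171\right) = \frac{1}{3 \left(-6 + 11\right)} \left(43 - 171\right) = \frac{1}{3 \cdot 5} \left(-128\right) = \frac{1}{3} \cdot \frac{1}{5} \left(-128\right) = \frac{1}{15} \left(-128\right) = - \frac{128}{15}$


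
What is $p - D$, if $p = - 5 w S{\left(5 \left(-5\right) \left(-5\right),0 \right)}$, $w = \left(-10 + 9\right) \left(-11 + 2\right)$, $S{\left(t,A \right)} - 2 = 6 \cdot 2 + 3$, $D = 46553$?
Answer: $-47318$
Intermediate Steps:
$S{\left(t,A \right)} = 17$ ($S{\left(t,A \right)} = 2 + \left(6 \cdot 2 + 3\right) = 2 + \left(12 + 3\right) = 2 + 15 = 17$)
$w = 9$ ($w = \left(-1\right) \left(-9\right) = 9$)
$p = -765$ ($p = \left(-5\right) 9 \cdot 17 = \left(-45\right) 17 = -765$)
$p - D = -765 - 46553 = -47318$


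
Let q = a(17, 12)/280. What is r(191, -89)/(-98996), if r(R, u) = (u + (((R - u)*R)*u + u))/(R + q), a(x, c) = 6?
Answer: 166596430/661862507 ≈ 0.25171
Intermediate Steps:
q = 3/140 (q = 6/280 = 6*(1/280) = 3/140 ≈ 0.021429)
r(R, u) = (2*u + R*u*(R - u))/(3/140 + R) (r(R, u) = (u + (((R - u)*R)*u + u))/(R + 3/140) = (u + ((R*(R - u))*u + u))/(3/140 + R) = (u + (R*u*(R - u) + u))/(3/140 + R) = (u + (u + R*u*(R - u)))/(3/140 + R) = (2*u + R*u*(R - u))/(3/140 + R))
r(191, -89)/(-98996) = (140*(-89)*(2 + 191² - 1*191*(-89))/(3 + 140*191))/(-98996) = (140*(-89)*(2 + 36481 + 16999)/(3 + 26740))*(-1/98996) = (140*(-89)*53482/26743)*(-1/98996) = (140*(-89)*(1/26743)*53482)*(-1/98996) = -666385720/26743*(-1/98996) = 166596430/661862507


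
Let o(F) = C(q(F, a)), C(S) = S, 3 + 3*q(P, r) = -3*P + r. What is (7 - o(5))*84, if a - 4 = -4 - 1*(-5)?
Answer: 952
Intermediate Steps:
a = 5 (a = 4 + (-4 - 1*(-5)) = 4 + (-4 + 5) = 4 + 1 = 5)
q(P, r) = -1 - P + r/3 (q(P, r) = -1 + (-3*P + r)/3 = -1 + (r - 3*P)/3 = -1 + (-P + r/3) = -1 - P + r/3)
o(F) = ⅔ - F (o(F) = -1 - F + (⅓)*5 = -1 - F + 5/3 = ⅔ - F)
(7 - o(5))*84 = (7 - (⅔ - 1*5))*84 = (7 - (⅔ - 5))*84 = (7 - 1*(-13/3))*84 = (7 + 13/3)*84 = (34/3)*84 = 952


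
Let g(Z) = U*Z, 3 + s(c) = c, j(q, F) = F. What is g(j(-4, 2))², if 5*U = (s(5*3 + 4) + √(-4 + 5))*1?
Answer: 1156/25 ≈ 46.240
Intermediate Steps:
s(c) = -3 + c
U = 17/5 (U = (((-3 + (5*3 + 4)) + √(-4 + 5))*1)/5 = (((-3 + (15 + 4)) + √1)*1)/5 = (((-3 + 19) + 1)*1)/5 = ((16 + 1)*1)/5 = (17*1)/5 = (⅕)*17 = 17/5 ≈ 3.4000)
g(Z) = 17*Z/5
g(j(-4, 2))² = ((17/5)*2)² = (34/5)² = 1156/25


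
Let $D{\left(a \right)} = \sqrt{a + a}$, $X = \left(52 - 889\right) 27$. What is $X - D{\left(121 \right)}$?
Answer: $-22599 - 11 \sqrt{2} \approx -22615.0$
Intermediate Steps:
$X = -22599$ ($X = \left(52 - 889\right) 27 = \left(-837\right) 27 = -22599$)
$D{\left(a \right)} = \sqrt{2} \sqrt{a}$ ($D{\left(a \right)} = \sqrt{2 a} = \sqrt{2} \sqrt{a}$)
$X - D{\left(121 \right)} = -22599 - \sqrt{2} \sqrt{121} = -22599 - \sqrt{2} \cdot 11 = -22599 - 11 \sqrt{2}$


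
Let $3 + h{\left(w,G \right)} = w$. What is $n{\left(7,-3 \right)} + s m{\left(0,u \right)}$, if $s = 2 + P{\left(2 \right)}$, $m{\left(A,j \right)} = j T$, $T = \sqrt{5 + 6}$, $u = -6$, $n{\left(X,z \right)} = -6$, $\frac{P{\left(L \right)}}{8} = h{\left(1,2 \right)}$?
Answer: $-6 + 84 \sqrt{11} \approx 272.6$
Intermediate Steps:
$h{\left(w,G \right)} = -3 + w$
$P{\left(L \right)} = -16$ ($P{\left(L \right)} = 8 \left(-3 + 1\right) = 8 \left(-2\right) = -16$)
$T = \sqrt{11} \approx 3.3166$
$m{\left(A,j \right)} = j \sqrt{11}$
$s = -14$ ($s = 2 - 16 = -14$)
$n{\left(7,-3 \right)} + s m{\left(0,u \right)} = -6 - 14 \left(- 6 \sqrt{11}\right) = -6 + 84 \sqrt{11}$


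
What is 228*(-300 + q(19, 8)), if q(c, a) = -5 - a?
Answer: -71364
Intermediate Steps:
228*(-300 + q(19, 8)) = 228*(-300 + (-5 - 1*8)) = 228*(-300 + (-5 - 8)) = 228*(-300 - 13) = 228*(-313) = -71364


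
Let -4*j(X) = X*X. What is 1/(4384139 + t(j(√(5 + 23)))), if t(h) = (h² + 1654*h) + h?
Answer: 1/4372603 ≈ 2.2870e-7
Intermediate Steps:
j(X) = -X²/4 (j(X) = -X*X/4 = -X²/4)
t(h) = h² + 1655*h
1/(4384139 + t(j(√(5 + 23)))) = 1/(4384139 + (-(√(5 + 23))²/4)*(1655 - (√(5 + 23))²/4)) = 1/(4384139 + (-(√28)²/4)*(1655 - (√28)²/4)) = 1/(4384139 + (-(2*√7)²/4)*(1655 - (2*√7)²/4)) = 1/(4384139 + (-¼*28)*(1655 - ¼*28)) = 1/(4384139 - 7*(1655 - 7)) = 1/(4384139 - 7*1648) = 1/(4384139 - 11536) = 1/4372603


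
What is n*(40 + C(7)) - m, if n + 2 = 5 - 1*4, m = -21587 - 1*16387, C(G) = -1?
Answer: 37935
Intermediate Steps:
m = -37974 (m = -21587 - 16387 = -37974)
n = -1 (n = -2 + (5 - 1*4) = -2 + (5 - 4) = -2 + 1 = -1)
n*(40 + C(7)) - m = -(40 - 1) - 1*(-37974) = -1*39 + 37974 = -39 + 37974 = 37935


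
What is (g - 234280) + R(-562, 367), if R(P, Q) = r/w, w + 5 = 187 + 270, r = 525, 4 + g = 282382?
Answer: 21740821/452 ≈ 48099.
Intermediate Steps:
g = 282378 (g = -4 + 282382 = 282378)
w = 452 (w = -5 + (187 + 270) = -5 + 457 = 452)
R(P, Q) = 525/452
(g - 234280) + R(-562, 367) = (282378 - 234280) + 525/452 = 48098 + 525/452 = 21740821/452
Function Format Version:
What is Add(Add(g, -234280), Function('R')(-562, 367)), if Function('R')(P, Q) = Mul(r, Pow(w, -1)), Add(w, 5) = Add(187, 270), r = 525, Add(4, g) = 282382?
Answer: Rational(21740821, 452) ≈ 48099.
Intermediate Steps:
g = 282378 (g = Add(-4, 282382) = 282378)
w = 452 (w = Add(-5, Add(187, 270)) = Add(-5, 457) = 452)
Function('R')(P, Q) = Rational(525, 452) (Function('R')(P, Q) = Mul(525, Pow(452, -1)) = Mul(525, Rational(1, 452)) = Rational(525, 452))
Add(Add(g, -234280), Function('R')(-562, 367)) = Add(Add(282378, -234280), Rational(525, 452)) = Add(48098, Rational(525, 452)) = Rational(21740821, 452)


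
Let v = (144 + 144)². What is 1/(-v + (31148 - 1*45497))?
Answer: -1/97293 ≈ -1.0278e-5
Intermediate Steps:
v = 82944 (v = 288² = 82944)
1/(-v + (31148 - 1*45497)) = 1/(-1*82944 + (31148 - 1*45497)) = 1/(-82944 + (31148 - 45497)) = 1/(-82944 - 14349) = 1/(-97293) = -1/97293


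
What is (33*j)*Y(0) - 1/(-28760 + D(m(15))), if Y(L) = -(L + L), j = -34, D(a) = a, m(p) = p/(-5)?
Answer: 1/28763 ≈ 3.4767e-5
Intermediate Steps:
m(p) = -p/5 (m(p) = p*(-⅕) = -p/5)
Y(L) = -2*L
(33*j)*Y(0) - 1/(-28760 + D(m(15))) = (33*(-34))*(-2*0) - 1/(-28760 - ⅕*15) = -1122*0 - 1/(-28760 - 3) = 0 - 1/(-28763) = 0 - 1*(-1/28763) = 0 + 1/28763 = 1/28763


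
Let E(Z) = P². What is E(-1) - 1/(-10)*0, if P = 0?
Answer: 0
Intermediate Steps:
E(Z) = 0 (E(Z) = 0² = 0)
E(-1) - 1/(-10)*0 = 0 - 1/(-10)*0 = 0 - 1*(-⅒)*0 = 0 + (⅒)*0 = 0 + 0 = 0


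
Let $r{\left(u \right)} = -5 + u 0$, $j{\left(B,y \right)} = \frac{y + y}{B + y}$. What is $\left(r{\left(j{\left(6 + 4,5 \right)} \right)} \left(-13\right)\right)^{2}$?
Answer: $4225$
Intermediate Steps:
$j{\left(B,y \right)} = \frac{2 y}{B + y}$
$r{\left(u \right)} = -5$ ($r{\left(u \right)} = -5 + 0 = -5$)
$\left(r{\left(j{\left(6 + 4,5 \right)} \right)} \left(-13\right)\right)^{2} = \left(\left(-5\right) \left(-13\right)\right)^{2} = 65^{2} = 4225$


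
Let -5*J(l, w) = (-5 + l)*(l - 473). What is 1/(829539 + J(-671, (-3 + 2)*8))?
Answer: 5/3374351 ≈ 1.4818e-6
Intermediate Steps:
J(l, w) = -(-473 + l)*(-5 + l)/5 (J(l, w) = -(-5 + l)*(l - 473)/5 = -(-5 + l)*(-473 + l)/5 = -(-473 + l)*(-5 + l)/5)
1/(829539 + J(-671, (-3 + 2)*8)) = 1/(829539 + (-473 - 1/5*(-671)**2 + (478/5)*(-671))) = 1/(829539 + (-473 - 1/5*450241 - 320738/5)) = 1/(829539 + (-473 - 450241/5 - 320738/5)) = 1/(829539 - 773344/5) = 1/(3374351/5) = 5/3374351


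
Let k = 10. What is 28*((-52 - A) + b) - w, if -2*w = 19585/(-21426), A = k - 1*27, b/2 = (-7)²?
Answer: 75571343/42852 ≈ 1763.5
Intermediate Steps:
b = 98 (b = 2*(-7)² = 2*49 = 98)
A = -17 (A = 10 - 1*27 = 10 - 27 = -17)
w = 19585/42852 (w = -19585/(2*(-21426)) = -19585*(-1)/(2*21426) = -½*(-19585/21426) = 19585/42852 ≈ 0.45704)
28*((-52 - A) + b) - w = 28*((-52 - 1*(-17)) + 98) - 1*19585/42852 = 28*((-52 + 17) + 98) - 19585/42852 = 28*(-35 + 98) - 19585/42852 = 28*63 - 19585/42852 = 1764 - 19585/42852 = 75571343/42852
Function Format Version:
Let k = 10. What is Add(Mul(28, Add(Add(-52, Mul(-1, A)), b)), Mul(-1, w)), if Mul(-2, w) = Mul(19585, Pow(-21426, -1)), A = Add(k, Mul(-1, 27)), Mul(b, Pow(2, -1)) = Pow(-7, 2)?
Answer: Rational(75571343, 42852) ≈ 1763.5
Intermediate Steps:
b = 98 (b = Mul(2, Pow(-7, 2)) = Mul(2, 49) = 98)
A = -17 (A = Add(10, Mul(-1, 27)) = Add(10, -27) = -17)
w = Rational(19585, 42852) (w = Mul(Rational(-1, 2), Mul(19585, Pow(-21426, -1))) = Mul(Rational(-1, 2), Mul(19585, Rational(-1, 21426))) = Mul(Rational(-1, 2), Rational(-19585, 21426)) = Rational(19585, 42852) ≈ 0.45704)
Add(Mul(28, Add(Add(-52, Mul(-1, A)), b)), Mul(-1, w)) = Add(Mul(28, Add(Add(-52, Mul(-1, -17)), 98)), Mul(-1, Rational(19585, 42852))) = Add(Mul(28, Add(Add(-52, 17), 98)), Rational(-19585, 42852)) = Add(Mul(28, Add(-35, 98)), Rational(-19585, 42852)) = Add(Mul(28, 63), Rational(-19585, 42852)) = Add(1764, Rational(-19585, 42852)) = Rational(75571343, 42852)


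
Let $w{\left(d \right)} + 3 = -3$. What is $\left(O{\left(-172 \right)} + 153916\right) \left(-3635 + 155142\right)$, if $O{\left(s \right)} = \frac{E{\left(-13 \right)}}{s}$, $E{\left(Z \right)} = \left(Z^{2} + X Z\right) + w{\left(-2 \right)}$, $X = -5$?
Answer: $\frac{1002723474817}{43} \approx 2.3319 \cdot 10^{10}$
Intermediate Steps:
$w{\left(d \right)} = -6$ ($w{\left(d \right)} = -3 - 3 = -6$)
$E{\left(Z \right)} = -6 + Z^{2} - 5 Z$ ($E{\left(Z \right)} = \left(Z^{2} - 5 Z\right) - 6 = -6 + Z^{2} - 5 Z$)
$O{\left(s \right)} = \frac{228}{s}$ ($O{\left(s \right)} = \frac{-6 + \left(-13\right)^{2} - -65}{s} = \frac{-6 + 169 + 65}{s} = \frac{228}{s}$)
$\left(O{\left(-172 \right)} + 153916\right) \left(-3635 + 155142\right) = \left(\frac{228}{-172} + 153916\right) \left(-3635 + 155142\right) = \left(228 \left(- \frac{1}{172}\right) + 153916\right) 151507 = \left(- \frac{57}{43} + 153916\right) 151507 = \frac{6618331}{43} \cdot 151507 = \frac{1002723474817}{43}$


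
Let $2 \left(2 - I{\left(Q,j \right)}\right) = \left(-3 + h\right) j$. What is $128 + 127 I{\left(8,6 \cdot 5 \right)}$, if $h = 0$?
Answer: $6097$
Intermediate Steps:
$I{\left(Q,j \right)} = 2 + \frac{3 j}{2}$ ($I{\left(Q,j \right)} = 2 - \frac{\left(-3 + 0\right) j}{2} = 2 - \frac{\left(-3\right) j}{2} = 2 + \frac{3 j}{2}$)
$128 + 127 I{\left(8,6 \cdot 5 \right)} = 128 + 127 \left(2 + \frac{3 \cdot 6 \cdot 5}{2}\right) = 128 + 127 \left(2 + \frac{3}{2} \cdot 30\right) = 128 + 127 \left(2 + 45\right) = 128 + 127 \cdot 47 = 128 + 5969 = 6097$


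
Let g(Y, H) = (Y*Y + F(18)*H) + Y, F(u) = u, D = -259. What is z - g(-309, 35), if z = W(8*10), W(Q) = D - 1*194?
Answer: -96255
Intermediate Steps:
g(Y, H) = Y + Y**2 + 18*H (g(Y, H) = (Y*Y + 18*H) + Y = (Y**2 + 18*H) + Y = Y + Y**2 + 18*H)
W(Q) = -453 (W(Q) = -259 - 1*194 = -259 - 194 = -453)
z = -453
z - g(-309, 35) = -453 - (-309 + (-309)**2 + 18*35) = -453 - (-309 + 95481 + 630) = -453 - 1*95802 = -453 - 95802 = -96255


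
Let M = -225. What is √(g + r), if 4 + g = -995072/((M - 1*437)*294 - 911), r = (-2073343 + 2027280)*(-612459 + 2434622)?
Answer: 5*I*√128370790088419337297/195539 ≈ 2.8971e+5*I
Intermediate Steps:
r = -83934294269 (r = -46063*1822163 = -83934294269)
g = 212916/195539 (g = -4 - 995072/((-225 - 1*437)*294 - 911) = -4 - 995072/((-225 - 437)*294 - 911) = -4 - 995072/(-662*294 - 911) = -4 - 995072/(-194628 - 911) = -4 - 995072/(-195539) = -4 - 995072*(-1/195539) = -4 + 995072/195539 = 212916/195539 ≈ 1.0889)
√(g + r) = √(212916/195539 - 83934294269) = √(-16412427966853075/195539) = 5*I*√128370790088419337297/195539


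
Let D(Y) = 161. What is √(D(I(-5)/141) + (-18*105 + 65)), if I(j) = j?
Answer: 8*I*√26 ≈ 40.792*I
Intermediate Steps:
√(D(I(-5)/141) + (-18*105 + 65)) = √(161 + (-18*105 + 65)) = √(161 + (-1890 + 65)) = √(161 - 1825) = √(-1664) = 8*I*√26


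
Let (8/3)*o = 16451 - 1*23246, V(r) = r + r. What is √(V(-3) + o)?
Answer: 7*I*√834/4 ≈ 50.538*I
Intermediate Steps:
V(r) = 2*r
o = -20385/8 (o = 3*(16451 - 1*23246)/8 = 3*(16451 - 23246)/8 = (3/8)*(-6795) = -20385/8 ≈ -2548.1)
√(V(-3) + o) = √(2*(-3) - 20385/8) = √(-6 - 20385/8) = √(-20433/8) = 7*I*√834/4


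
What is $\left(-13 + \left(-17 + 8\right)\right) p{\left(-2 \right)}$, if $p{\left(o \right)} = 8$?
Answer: $-176$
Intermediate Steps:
$\left(-13 + \left(-17 + 8\right)\right) p{\left(-2 \right)} = \left(-13 + \left(-17 + 8\right)\right) 8 = \left(-13 - 9\right) 8 = \left(-22\right) 8 = -176$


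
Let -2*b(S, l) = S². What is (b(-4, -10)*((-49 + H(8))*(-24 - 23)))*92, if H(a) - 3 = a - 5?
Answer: -1487456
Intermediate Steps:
H(a) = -2 + a (H(a) = 3 + (a - 5) = 3 + (-5 + a) = -2 + a)
b(S, l) = -S²/2
(b(-4, -10)*((-49 + H(8))*(-24 - 23)))*92 = ((-½*(-4)²)*((-49 + (-2 + 8))*(-24 - 23)))*92 = ((-½*16)*((-49 + 6)*(-47)))*92 = -(-344)*(-47)*92 = -8*2021*92 = -16168*92 = -1487456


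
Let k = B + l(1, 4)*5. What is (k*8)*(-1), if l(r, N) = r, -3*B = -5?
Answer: -160/3 ≈ -53.333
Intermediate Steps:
B = 5/3 (B = -⅓*(-5) = 5/3 ≈ 1.6667)
k = 20/3 (k = 5/3 + 1*5 = 5/3 + 5 = 20/3 ≈ 6.6667)
(k*8)*(-1) = ((20/3)*8)*(-1) = (160/3)*(-1) = -160/3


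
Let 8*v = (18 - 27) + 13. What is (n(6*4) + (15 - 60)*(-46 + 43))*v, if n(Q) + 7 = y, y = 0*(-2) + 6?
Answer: 67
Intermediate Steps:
y = 6 (y = 0 + 6 = 6)
v = 1/2 (v = ((18 - 27) + 13)/8 = (-9 + 13)/8 = (1/8)*4 = 1/2 ≈ 0.50000)
n(Q) = -1 (n(Q) = -7 + 6 = -1)
(n(6*4) + (15 - 60)*(-46 + 43))*v = (-1 + (15 - 60)*(-46 + 43))*(1/2) = (-1 - 45*(-3))*(1/2) = (-1 + 135)*(1/2) = 134*(1/2) = 67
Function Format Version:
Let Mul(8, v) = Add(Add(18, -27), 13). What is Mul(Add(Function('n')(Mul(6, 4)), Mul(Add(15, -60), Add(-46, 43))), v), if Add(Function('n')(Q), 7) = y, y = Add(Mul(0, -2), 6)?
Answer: 67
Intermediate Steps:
y = 6 (y = Add(0, 6) = 6)
v = Rational(1, 2) (v = Mul(Rational(1, 8), Add(Add(18, -27), 13)) = Mul(Rational(1, 8), Add(-9, 13)) = Mul(Rational(1, 8), 4) = Rational(1, 2) ≈ 0.50000)
Function('n')(Q) = -1 (Function('n')(Q) = Add(-7, 6) = -1)
Mul(Add(Function('n')(Mul(6, 4)), Mul(Add(15, -60), Add(-46, 43))), v) = Mul(Add(-1, Mul(Add(15, -60), Add(-46, 43))), Rational(1, 2)) = Mul(Add(-1, Mul(-45, -3)), Rational(1, 2)) = Mul(Add(-1, 135), Rational(1, 2)) = Mul(134, Rational(1, 2)) = 67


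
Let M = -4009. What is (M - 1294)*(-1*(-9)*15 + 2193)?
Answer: -12345384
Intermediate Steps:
(M - 1294)*(-1*(-9)*15 + 2193) = (-4009 - 1294)*(-1*(-9)*15 + 2193) = -5303*(9*15 + 2193) = -5303*(135 + 2193) = -5303*2328 = -12345384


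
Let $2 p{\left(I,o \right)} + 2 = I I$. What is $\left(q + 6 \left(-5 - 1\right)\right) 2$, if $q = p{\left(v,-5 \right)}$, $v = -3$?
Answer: $-65$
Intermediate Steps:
$p{\left(I,o \right)} = -1 + \frac{I^{2}}{2}$ ($p{\left(I,o \right)} = -1 + \frac{I I}{2} = -1 + \frac{I^{2}}{2}$)
$q = \frac{7}{2}$ ($q = -1 + \frac{\left(-3\right)^{2}}{2} = -1 + \frac{1}{2} \cdot 9 = -1 + \frac{9}{2} = \frac{7}{2} \approx 3.5$)
$\left(q + 6 \left(-5 - 1\right)\right) 2 = \left(\frac{7}{2} + 6 \left(-5 - 1\right)\right) 2 = \left(\frac{7}{2} + 6 \left(-6\right)\right) 2 = \left(\frac{7}{2} - 36\right) 2 = \left(- \frac{65}{2}\right) 2 = -65$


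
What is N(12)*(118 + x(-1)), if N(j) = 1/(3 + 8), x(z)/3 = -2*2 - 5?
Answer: 91/11 ≈ 8.2727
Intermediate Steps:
x(z) = -27 (x(z) = 3*(-2*2 - 5) = 3*(-4 - 5) = 3*(-9) = -27)
N(j) = 1/11
N(12)*(118 + x(-1)) = (118 - 27)/11 = (1/11)*91 = 91/11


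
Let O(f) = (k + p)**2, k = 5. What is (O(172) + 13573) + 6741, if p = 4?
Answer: 20395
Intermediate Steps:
O(f) = 81 (O(f) = (5 + 4)**2 = 9**2 = 81)
(O(172) + 13573) + 6741 = (81 + 13573) + 6741 = 13654 + 6741 = 20395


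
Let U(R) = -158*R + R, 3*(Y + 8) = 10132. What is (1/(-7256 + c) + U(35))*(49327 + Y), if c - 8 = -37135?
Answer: -12851823438718/44383 ≈ -2.8957e+8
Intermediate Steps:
Y = 10108/3 (Y = -8 + (⅓)*10132 = -8 + 10132/3 = 10108/3 ≈ 3369.3)
c = -37127 (c = 8 - 37135 = -37127)
U(R) = -157*R
(1/(-7256 + c) + U(35))*(49327 + Y) = (1/(-7256 - 37127) - 157*35)*(49327 + 10108/3) = (1/(-44383) - 5495)*(158089/3) = (-1/44383 - 5495)*(158089/3) = -243884586/44383*158089/3 = -12851823438718/44383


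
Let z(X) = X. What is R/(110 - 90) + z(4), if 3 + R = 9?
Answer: 43/10 ≈ 4.3000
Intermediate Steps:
R = 6 (R = -3 + 9 = 6)
R/(110 - 90) + z(4) = 6/(110 - 90) + 4 = 6/20 + 4 = (1/20)*6 + 4 = 3/10 + 4 = 43/10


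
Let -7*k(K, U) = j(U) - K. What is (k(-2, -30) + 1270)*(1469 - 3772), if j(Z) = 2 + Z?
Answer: -2933364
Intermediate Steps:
k(K, U) = -2/7 - U/7 + K/7 (k(K, U) = -((2 + U) - K)/7 = -(2 + U - K)/7 = -2/7 - U/7 + K/7)
(k(-2, -30) + 1270)*(1469 - 3772) = ((-2/7 - 1/7*(-30) + (1/7)*(-2)) + 1270)*(1469 - 3772) = ((-2/7 + 30/7 - 2/7) + 1270)*(-2303) = (26/7 + 1270)*(-2303) = (8916/7)*(-2303) = -2933364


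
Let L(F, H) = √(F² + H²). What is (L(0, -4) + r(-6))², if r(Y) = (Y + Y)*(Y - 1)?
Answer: 7744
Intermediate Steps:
r(Y) = 2*Y*(-1 + Y) (r(Y) = (2*Y)*(-1 + Y) = 2*Y*(-1 + Y))
(L(0, -4) + r(-6))² = (√(0² + (-4)²) + 2*(-6)*(-1 - 6))² = (√(0 + 16) + 2*(-6)*(-7))² = (√16 + 84)² = (4 + 84)² = 88² = 7744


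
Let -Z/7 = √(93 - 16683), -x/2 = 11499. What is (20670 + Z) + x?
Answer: -2328 - 7*I*√16590 ≈ -2328.0 - 901.62*I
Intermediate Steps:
x = -22998 (x = -2*11499 = -22998)
Z = -7*I*√16590 (Z = -7*√(93 - 16683) = -7*I*√16590 ≈ -901.62*I)
(20670 + Z) + x = (20670 - 7*I*√16590) - 22998 = -2328 - 7*I*√16590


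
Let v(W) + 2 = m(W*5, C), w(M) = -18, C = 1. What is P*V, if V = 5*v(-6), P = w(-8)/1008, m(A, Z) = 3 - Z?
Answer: 0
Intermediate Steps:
v(W) = 0 (v(W) = -2 + (3 - 1*1) = -2 + (3 - 1) = -2 + 2 = 0)
P = -1/56 (P = -18/1008 = -18*1/1008 = -1/56 ≈ -0.017857)
V = 0 (V = 5*0 = 0)
P*V = -1/56*0 = 0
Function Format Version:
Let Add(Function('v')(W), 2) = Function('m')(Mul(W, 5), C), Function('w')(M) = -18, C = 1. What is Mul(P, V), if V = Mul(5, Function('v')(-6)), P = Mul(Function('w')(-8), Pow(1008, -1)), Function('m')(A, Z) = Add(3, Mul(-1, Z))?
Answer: 0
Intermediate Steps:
Function('v')(W) = 0 (Function('v')(W) = Add(-2, Add(3, Mul(-1, 1))) = Add(-2, Add(3, -1)) = Add(-2, 2) = 0)
P = Rational(-1, 56) (P = Mul(-18, Pow(1008, -1)) = Mul(-18, Rational(1, 1008)) = Rational(-1, 56) ≈ -0.017857)
V = 0 (V = Mul(5, 0) = 0)
Mul(P, V) = Mul(Rational(-1, 56), 0) = 0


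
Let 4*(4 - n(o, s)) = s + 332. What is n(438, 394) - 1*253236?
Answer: -506827/2 ≈ -2.5341e+5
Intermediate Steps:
n(o, s) = -79 - s/4 (n(o, s) = 4 - (s + 332)/4 = 4 - (332 + s)/4 = 4 + (-83 - s/4) = -79 - s/4)
n(438, 394) - 1*253236 = (-79 - 1/4*394) - 1*253236 = (-79 - 197/2) - 253236 = -355/2 - 253236 = -506827/2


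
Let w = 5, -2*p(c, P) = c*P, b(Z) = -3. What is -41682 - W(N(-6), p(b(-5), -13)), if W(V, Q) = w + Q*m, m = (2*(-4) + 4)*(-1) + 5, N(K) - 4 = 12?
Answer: -83023/2 ≈ -41512.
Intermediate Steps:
N(K) = 16 (N(K) = 4 + 12 = 16)
p(c, P) = -P*c/2 (p(c, P) = -c*P/2 = -P*c/2)
m = 9 (m = (-8 + 4)*(-1) + 5 = -4*(-1) + 5 = 4 + 5 = 9)
W(V, Q) = 5 + 9*Q (W(V, Q) = 5 + Q*9 = 5 + 9*Q)
-41682 - W(N(-6), p(b(-5), -13)) = -41682 - (5 + 9*(-½*(-13)*(-3))) = -41682 - (5 + 9*(-39/2)) = -41682 - (5 - 351/2) = -41682 - 1*(-341/2) = -41682 + 341/2 = -83023/2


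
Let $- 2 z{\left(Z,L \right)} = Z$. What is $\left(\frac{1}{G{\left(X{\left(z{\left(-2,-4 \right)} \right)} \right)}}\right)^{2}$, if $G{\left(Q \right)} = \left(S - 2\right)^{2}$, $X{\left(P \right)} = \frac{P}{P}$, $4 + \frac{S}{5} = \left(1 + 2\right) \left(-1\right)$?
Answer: $\frac{1}{1874161} \approx 5.3357 \cdot 10^{-7}$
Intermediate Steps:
$z{\left(Z,L \right)} = - \frac{Z}{2}$
$S = -35$ ($S = -20 + 5 \left(1 + 2\right) \left(-1\right) = -20 + 5 \cdot 3 \left(-1\right) = -20 + 5 \left(-3\right) = -20 - 15 = -35$)
$X{\left(P \right)} = 1$
$G{\left(Q \right)} = 1369$ ($G{\left(Q \right)} = \left(-35 - 2\right)^{2} = \left(-37\right)^{2} = 1369$)
$\left(\frac{1}{G{\left(X{\left(z{\left(-2,-4 \right)} \right)} \right)}}\right)^{2} = \left(\frac{1}{1369}\right)^{2} = \frac{1}{1874161}$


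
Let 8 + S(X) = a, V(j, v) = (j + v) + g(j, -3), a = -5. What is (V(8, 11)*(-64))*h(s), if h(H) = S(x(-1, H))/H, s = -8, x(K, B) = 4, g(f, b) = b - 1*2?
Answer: -1456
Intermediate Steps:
g(f, b) = -2 + b (g(f, b) = b - 2 = -2 + b)
V(j, v) = -5 + j + v (V(j, v) = (j + v) + (-2 - 3) = (j + v) - 5 = -5 + j + v)
S(X) = -13 (S(X) = -8 - 5 = -13)
h(H) = -13/H
(V(8, 11)*(-64))*h(s) = ((-5 + 8 + 11)*(-64))*(-13/(-8)) = (14*(-64))*(-13*(-⅛)) = -896*13/8 = -1456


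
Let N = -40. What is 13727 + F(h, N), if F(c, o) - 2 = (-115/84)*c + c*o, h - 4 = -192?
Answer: 451634/21 ≈ 21506.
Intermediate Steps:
h = -188 (h = 4 - 192 = -188)
F(c, o) = 2 - 115*c/84 + c*o (F(c, o) = 2 + ((-115/84)*c + c*o) = 2 + ((-115*1/84)*c + c*o) = 2 + (-115*c/84 + c*o) = 2 - 115*c/84 + c*o)
13727 + F(h, N) = 13727 + (2 - 115/84*(-188) - 188*(-40)) = 13727 + (2 + 5405/21 + 7520) = 13727 + 163367/21 = 451634/21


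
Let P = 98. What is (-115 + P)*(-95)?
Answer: 1615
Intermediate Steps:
(-115 + P)*(-95) = (-115 + 98)*(-95) = -17*(-95) = 1615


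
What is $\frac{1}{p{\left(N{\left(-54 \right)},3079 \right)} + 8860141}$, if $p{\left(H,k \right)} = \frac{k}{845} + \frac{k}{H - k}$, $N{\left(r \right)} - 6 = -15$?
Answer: $\frac{2609360}{23119304425957} \approx 1.1286 \cdot 10^{-7}$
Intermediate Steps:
$N{\left(r \right)} = -9$ ($N{\left(r \right)} = 6 - 15 = -9$)
$p{\left(H,k \right)} = \frac{k}{845} + \frac{k}{H - k}$ ($p{\left(H,k \right)} = k \frac{1}{845} + \frac{k}{H - k} = \frac{k}{845} + \frac{k}{H - k}$)
$\frac{1}{p{\left(N{\left(-54 \right)},3079 \right)} + 8860141} = \frac{1}{\frac{1}{845} \cdot 3079 \frac{1}{-9 - 3079} \left(845 - 9 - 3079\right) + 8860141} = \frac{1}{\frac{1}{845} \cdot 3079 \frac{1}{-3088} \left(-2243\right) + 8860141} = \frac{1}{\frac{1}{845} \cdot 3079 \left(- \frac{1}{3088}\right) \left(-2243\right) + 8860141} = \frac{1}{\frac{6906197}{2609360} + 8860141} = \frac{1}{\frac{23119304425957}{2609360}} = \frac{2609360}{23119304425957}$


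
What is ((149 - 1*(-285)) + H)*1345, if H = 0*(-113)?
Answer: 583730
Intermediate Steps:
H = 0
((149 - 1*(-285)) + H)*1345 = ((149 - 1*(-285)) + 0)*1345 = ((149 + 285) + 0)*1345 = (434 + 0)*1345 = 434*1345 = 583730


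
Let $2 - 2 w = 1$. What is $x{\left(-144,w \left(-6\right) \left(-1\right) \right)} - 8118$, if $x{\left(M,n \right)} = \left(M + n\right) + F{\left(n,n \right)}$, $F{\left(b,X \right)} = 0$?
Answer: $-8259$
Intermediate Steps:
$w = \frac{1}{2}$ ($w = 1 - \frac{1}{2} = \frac{1}{2} \approx 0.5$)
$x{\left(M,n \right)} = M + n$ ($x{\left(M,n \right)} = \left(M + n\right) + 0 = M + n$)
$x{\left(-144,w \left(-6\right) \left(-1\right) \right)} - 8118 = \left(-144 + \frac{1}{2} \left(-6\right) \left(-1\right)\right) - 8118 = \left(-144 - -3\right) - 8118 = \left(-144 + 3\right) - 8118 = -141 - 8118 = -8259$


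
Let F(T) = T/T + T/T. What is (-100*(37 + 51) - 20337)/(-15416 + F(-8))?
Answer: 29137/15414 ≈ 1.8903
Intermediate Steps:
F(T) = 2 (F(T) = 1 + 1 = 2)
(-100*(37 + 51) - 20337)/(-15416 + F(-8)) = (-100*(37 + 51) - 20337)/(-15416 + 2) = (-100*88 - 20337)/(-15414) = (-8800 - 20337)*(-1/15414) = -29137*(-1/15414) = 29137/15414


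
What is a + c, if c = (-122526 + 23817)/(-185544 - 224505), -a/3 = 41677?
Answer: -17089579270/136683 ≈ -1.2503e+5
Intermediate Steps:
a = -125031 (a = -3*41677 = -125031)
c = 32903/136683 (c = -98709/(-410049) = -98709*(-1/410049) = 32903/136683 ≈ 0.24072)
a + c = -125031 + 32903/136683 = -17089579270/136683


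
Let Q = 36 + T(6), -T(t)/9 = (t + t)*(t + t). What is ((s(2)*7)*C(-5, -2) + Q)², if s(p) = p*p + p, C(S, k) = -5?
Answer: 2160900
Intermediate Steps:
s(p) = p + p² (s(p) = p² + p = p + p²)
T(t) = -36*t² (T(t) = -9*(t + t)*(t + t) = -9*2*t*2*t = -36*t²)
Q = -1260 (Q = 36 - 36*6² = 36 - 36*36 = 36 - 1296 = -1260)
((s(2)*7)*C(-5, -2) + Q)² = (((2*(1 + 2))*7)*(-5) - 1260)² = (((2*3)*7)*(-5) - 1260)² = ((6*7)*(-5) - 1260)² = (42*(-5) - 1260)² = (-210 - 1260)² = (-1470)² = 2160900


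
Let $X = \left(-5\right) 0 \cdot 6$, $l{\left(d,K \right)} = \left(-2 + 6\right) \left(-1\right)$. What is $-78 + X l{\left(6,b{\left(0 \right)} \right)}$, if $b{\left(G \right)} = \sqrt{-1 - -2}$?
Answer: $-78$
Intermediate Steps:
$b{\left(G \right)} = 1$ ($b{\left(G \right)} = \sqrt{-1 + 2} = \sqrt{1} = 1$)
$l{\left(d,K \right)} = -4$ ($l{\left(d,K \right)} = 4 \left(-1\right) = -4$)
$X = 0$ ($X = 0 \cdot 6 = 0$)
$-78 + X l{\left(6,b{\left(0 \right)} \right)} = -78 + 0 \left(-4\right) = -78 + 0 = -78$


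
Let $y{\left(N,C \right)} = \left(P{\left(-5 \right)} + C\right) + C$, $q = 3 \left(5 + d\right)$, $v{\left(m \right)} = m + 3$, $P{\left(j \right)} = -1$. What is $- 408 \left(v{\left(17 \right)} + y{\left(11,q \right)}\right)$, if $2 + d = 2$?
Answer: $-19992$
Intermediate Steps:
$d = 0$ ($d = -2 + 2 = 0$)
$v{\left(m \right)} = 3 + m$
$q = 15$ ($q = 3 \left(5 + 0\right) = 3 \cdot 5 = 15$)
$y{\left(N,C \right)} = -1 + 2 C$ ($y{\left(N,C \right)} = \left(-1 + C\right) + C = -1 + 2 C$)
$- 408 \left(v{\left(17 \right)} + y{\left(11,q \right)}\right) = - 408 \left(\left(3 + 17\right) + \left(-1 + 2 \cdot 15\right)\right) = - 408 \left(20 + \left(-1 + 30\right)\right) = - 408 \left(20 + 29\right) = \left(-408\right) 49 = -19992$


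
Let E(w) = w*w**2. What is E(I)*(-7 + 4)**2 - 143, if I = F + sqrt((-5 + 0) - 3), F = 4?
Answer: -431 + 720*I*sqrt(2) ≈ -431.0 + 1018.2*I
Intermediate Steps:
I = 4 + 2*I*sqrt(2) (I = 4 + sqrt((-5 + 0) - 3) = 4 + sqrt(-5 - 3) = 4 + sqrt(-8) = 4 + 2*I*sqrt(2) ≈ 4.0 + 2.8284*I)
E(w) = w**3
E(I)*(-7 + 4)**2 - 143 = (4 + 2*I*sqrt(2))**3*(-7 + 4)**2 - 143 = (4 + 2*I*sqrt(2))**3*(-3)**2 - 143 = (4 + 2*I*sqrt(2))**3*9 - 143 = 9*(4 + 2*I*sqrt(2))**3 - 143 = -143 + 9*(4 + 2*I*sqrt(2))**3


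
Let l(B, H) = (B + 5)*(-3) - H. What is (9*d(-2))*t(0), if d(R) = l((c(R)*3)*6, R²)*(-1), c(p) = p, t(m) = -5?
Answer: 4005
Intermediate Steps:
l(B, H) = -15 - H - 3*B (l(B, H) = (5 + B)*(-3) - H = (-15 - 3*B) - H = -15 - H - 3*B)
d(R) = 15 + R² + 54*R (d(R) = (-15 - R² - 3*R*3*6)*(-1) = (-15 - R² - 3*3*R*6)*(-1) = (-15 - R² - 54*R)*(-1) = 15 + R² + 54*R)
(9*d(-2))*t(0) = (9*(15 + (-2)² + 54*(-2)))*(-5) = (9*(15 + 4 - 108))*(-5) = (9*(-89))*(-5) = -801*(-5) = 4005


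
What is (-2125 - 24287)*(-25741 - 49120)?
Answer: 1977228732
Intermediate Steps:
(-2125 - 24287)*(-25741 - 49120) = -26412*(-74861) = 1977228732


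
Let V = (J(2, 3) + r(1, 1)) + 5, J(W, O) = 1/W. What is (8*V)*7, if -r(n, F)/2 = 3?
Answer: -28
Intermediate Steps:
r(n, F) = -6 (r(n, F) = -2*3 = -6)
V = -½ (V = (1/2 - 6) + 5 = (½ - 6) + 5 = -11/2 + 5 = -½ ≈ -0.50000)
(8*V)*7 = (8*(-½))*7 = -4*7 = -28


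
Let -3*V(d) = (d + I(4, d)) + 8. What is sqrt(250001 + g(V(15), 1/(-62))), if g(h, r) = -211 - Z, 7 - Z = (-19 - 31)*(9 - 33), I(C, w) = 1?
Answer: 3*sqrt(27887) ≈ 500.98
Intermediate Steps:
V(d) = -3 - d/3 (V(d) = -((d + 1) + 8)/3 = -((1 + d) + 8)/3 = -(9 + d)/3 = -3 - d/3)
Z = -1193 (Z = 7 - (-19 - 31)*(9 - 33) = 7 - (-50)*(-24) = 7 - 1*1200 = 7 - 1200 = -1193)
g(h, r) = 982 (g(h, r) = -211 - 1*(-1193) = -211 + 1193 = 982)
sqrt(250001 + g(V(15), 1/(-62))) = sqrt(250001 + 982) = sqrt(250983) = 3*sqrt(27887)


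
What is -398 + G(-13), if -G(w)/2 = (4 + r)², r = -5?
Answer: -400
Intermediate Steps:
G(w) = -2 (G(w) = -2*(4 - 5)² = -2*(-1)² = -2*1 = -2)
-398 + G(-13) = -398 - 2 = -400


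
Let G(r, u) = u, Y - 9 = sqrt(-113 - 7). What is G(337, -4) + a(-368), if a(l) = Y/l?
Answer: -1481/368 - I*sqrt(30)/184 ≈ -4.0245 - 0.029768*I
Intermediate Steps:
Y = 9 + 2*I*sqrt(30) (Y = 9 + sqrt(-113 - 7) = 9 + sqrt(-120) = 9 + 2*I*sqrt(30) ≈ 9.0 + 10.954*I)
a(l) = (9 + 2*I*sqrt(30))/l
G(337, -4) + a(-368) = -4 + (9 + 2*I*sqrt(30))/(-368) = -4 - (9 + 2*I*sqrt(30))/368 = -4 + (-9/368 - I*sqrt(30)/184) = -1481/368 - I*sqrt(30)/184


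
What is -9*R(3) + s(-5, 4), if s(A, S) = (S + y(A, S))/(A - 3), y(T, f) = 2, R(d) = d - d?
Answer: -3/4 ≈ -0.75000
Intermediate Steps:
R(d) = 0
s(A, S) = (2 + S)/(-3 + A) (s(A, S) = (S + 2)/(A - 3) = (2 + S)/(-3 + A))
-9*R(3) + s(-5, 4) = -9*0 + (2 + 4)/(-3 - 5) = 0 + 6/(-8) = 0 - 1/8*6 = 0 - 3/4 = -3/4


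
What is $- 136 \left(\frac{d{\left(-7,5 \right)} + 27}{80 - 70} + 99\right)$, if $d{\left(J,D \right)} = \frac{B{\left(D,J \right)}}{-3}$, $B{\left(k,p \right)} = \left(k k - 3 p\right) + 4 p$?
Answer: $- \frac{68748}{5} \approx -13750.0$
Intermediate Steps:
$B{\left(k,p \right)} = p + k^{2}$ ($B{\left(k,p \right)} = \left(k^{2} - 3 p\right) + 4 p = p + k^{2}$)
$d{\left(J,D \right)} = - \frac{J}{3} - \frac{D^{2}}{3}$ ($d{\left(J,D \right)} = \frac{J + D^{2}}{-3} = \left(J + D^{2}\right) \left(- \frac{1}{3}\right) = - \frac{J}{3} - \frac{D^{2}}{3}$)
$- 136 \left(\frac{d{\left(-7,5 \right)} + 27}{80 - 70} + 99\right) = - 136 \left(\frac{\left(\left(- \frac{1}{3}\right) \left(-7\right) - \frac{5^{2}}{3}\right) + 27}{80 - 70} + 99\right) = - 136 \left(\frac{\left(\frac{7}{3} - \frac{25}{3}\right) + 27}{10} + 99\right) = - 136 \left(\left(\left(\frac{7}{3} - \frac{25}{3}\right) + 27\right) \frac{1}{10} + 99\right) = - 136 \left(\left(-6 + 27\right) \frac{1}{10} + 99\right) = - 136 \left(21 \cdot \frac{1}{10} + 99\right) = - 136 \left(\frac{21}{10} + 99\right) = \left(-136\right) \frac{1011}{10} = - \frac{68748}{5}$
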